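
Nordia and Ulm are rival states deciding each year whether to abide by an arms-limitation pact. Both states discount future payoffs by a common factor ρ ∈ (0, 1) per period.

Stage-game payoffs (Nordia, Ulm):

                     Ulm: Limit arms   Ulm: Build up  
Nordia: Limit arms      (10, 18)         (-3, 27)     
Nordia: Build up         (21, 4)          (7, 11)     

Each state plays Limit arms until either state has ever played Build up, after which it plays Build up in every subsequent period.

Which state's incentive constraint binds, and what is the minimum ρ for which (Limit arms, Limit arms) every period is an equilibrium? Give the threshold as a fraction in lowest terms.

Nordia: cooperation gives 10 each period; deviation gives 21 once then 7 forever.
  10/(1−ρ) ≥ 21 + 7ρ/(1−ρ) ⇒ ρ ≥ 11/14.
Ulm: cooperation gives 18 each period; deviation gives 27 once then 11 forever.
  ρ ≥ 9/16.
Both must hold, so the binding constraint is Nordia's: ρ ≥ 11/14.

Nordia; ρ ≥ 11/14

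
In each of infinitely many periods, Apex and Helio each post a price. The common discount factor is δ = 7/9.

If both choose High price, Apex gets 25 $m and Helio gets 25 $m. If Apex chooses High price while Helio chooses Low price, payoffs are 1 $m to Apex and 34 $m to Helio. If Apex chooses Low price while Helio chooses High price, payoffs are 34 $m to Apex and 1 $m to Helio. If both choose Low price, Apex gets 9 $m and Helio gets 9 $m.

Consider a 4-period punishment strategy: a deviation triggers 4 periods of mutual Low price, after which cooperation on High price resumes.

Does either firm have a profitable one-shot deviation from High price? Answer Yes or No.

IC: δ+…+δ^4 ≥ (34−25)/(25−9) = 9/16.
At δ = 7/9: partial sum = 2.2192 ≥ 0.5625. Cooperation sustainable.

No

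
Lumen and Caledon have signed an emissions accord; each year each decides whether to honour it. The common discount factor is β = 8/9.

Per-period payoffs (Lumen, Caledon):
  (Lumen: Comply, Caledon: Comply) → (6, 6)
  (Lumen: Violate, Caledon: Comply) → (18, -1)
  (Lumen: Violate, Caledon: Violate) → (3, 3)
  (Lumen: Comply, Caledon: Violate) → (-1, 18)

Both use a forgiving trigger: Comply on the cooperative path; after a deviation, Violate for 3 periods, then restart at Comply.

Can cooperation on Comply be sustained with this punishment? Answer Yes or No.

No

Comparing payoff streams over the 4 periods until play realigns: cooperate → 6(1+β+…+β^3); deviate → 18 + 3(β+…+β^3).
Cooperation is sustained iff (6−3)(β+…+β^3) ≥ 18−6.
β+…+β^3 = 8/9·(1−(8/9)^3)/(1−8/9) = 2.3813, and (18−6)/(6−3) = 4.0000.
2.3813 < 4.0000, so cooperation is not sustainable.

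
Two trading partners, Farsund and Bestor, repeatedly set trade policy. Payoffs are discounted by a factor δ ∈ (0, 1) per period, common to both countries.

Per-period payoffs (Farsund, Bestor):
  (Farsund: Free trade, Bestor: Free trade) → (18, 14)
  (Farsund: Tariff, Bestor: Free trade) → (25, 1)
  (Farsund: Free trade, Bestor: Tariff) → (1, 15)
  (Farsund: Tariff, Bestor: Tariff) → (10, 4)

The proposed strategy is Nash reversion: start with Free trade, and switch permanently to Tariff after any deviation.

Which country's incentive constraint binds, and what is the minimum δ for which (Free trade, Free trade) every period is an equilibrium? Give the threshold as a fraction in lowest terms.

Farsund; δ ≥ 7/15

For Farsund: deviation gain 25−18 = 7, per-period punishment loss 18−10 = 8. IC gives δ ≥ 7/15.
For Bestor: gain 1, loss 10 per period, so δ ≥ 1/11.
The tighter constraint is Farsund's, so cooperation needs δ ≥ 7/15.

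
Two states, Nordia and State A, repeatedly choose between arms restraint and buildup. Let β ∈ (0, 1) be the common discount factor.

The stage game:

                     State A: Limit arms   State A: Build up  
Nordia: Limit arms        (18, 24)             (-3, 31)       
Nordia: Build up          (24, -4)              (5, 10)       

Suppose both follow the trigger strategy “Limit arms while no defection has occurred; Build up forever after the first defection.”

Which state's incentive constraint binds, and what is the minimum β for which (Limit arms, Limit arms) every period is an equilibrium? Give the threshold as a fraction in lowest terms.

State A; β ≥ 1/3

For Nordia: deviation gain 24−18 = 6, per-period punishment loss 18−5 = 13. IC gives β ≥ 6/19.
For State A: gain 7, loss 14 per period, so β ≥ 7/21 = 1/3.
The tighter constraint is State A's, so cooperation needs β ≥ 1/3.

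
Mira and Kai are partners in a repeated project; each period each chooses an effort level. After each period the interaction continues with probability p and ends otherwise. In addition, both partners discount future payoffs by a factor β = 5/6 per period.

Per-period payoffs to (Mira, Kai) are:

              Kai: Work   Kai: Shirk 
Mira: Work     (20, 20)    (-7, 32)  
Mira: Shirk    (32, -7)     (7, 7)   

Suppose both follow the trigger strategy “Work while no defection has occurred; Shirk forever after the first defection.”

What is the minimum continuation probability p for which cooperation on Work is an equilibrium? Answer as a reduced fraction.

72/125

With continuation probability p and discount β, the effective per-period discount factor is βp.
Grim-trigger IC: βp ≥ (32−20)/(32−7) = 12/25.
So p ≥ (12/25)/(5/6) = 72/125.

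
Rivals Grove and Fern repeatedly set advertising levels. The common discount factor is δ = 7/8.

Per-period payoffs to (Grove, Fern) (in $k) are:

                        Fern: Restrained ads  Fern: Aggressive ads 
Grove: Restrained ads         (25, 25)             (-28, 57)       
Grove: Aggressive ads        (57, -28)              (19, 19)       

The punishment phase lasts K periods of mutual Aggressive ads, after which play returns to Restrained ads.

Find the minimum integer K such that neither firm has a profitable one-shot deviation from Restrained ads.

11

No profitable deviation requires (25−19)(δ+…+δ^K) ≥ 57−25, i.e. δ+…+δ^K ≥ 16/3 ≈ 5.3333.
With δ = 7/8, the partial sums are K=1: 0.8750, K=2: 1.6406, …, K=9: 4.8954, K=10: 5.1585, K=11: 5.3887.
K = 11 is the first length at which the sum reaches 5.3333.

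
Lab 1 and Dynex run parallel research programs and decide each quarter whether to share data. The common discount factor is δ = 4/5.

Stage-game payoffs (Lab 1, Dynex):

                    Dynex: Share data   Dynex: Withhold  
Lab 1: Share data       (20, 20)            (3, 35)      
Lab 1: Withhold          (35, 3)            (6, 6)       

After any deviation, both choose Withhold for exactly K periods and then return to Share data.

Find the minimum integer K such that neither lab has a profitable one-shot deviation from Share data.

2

No profitable deviation requires (20−6)(δ+…+δ^K) ≥ 35−20, i.e. δ+…+δ^K ≥ 15/14 ≈ 1.0714.
With δ = 4/5, the partial sums are K=1: 0.8000, K=2: 1.4400.
K = 2 is the first length at which the sum reaches 1.0714.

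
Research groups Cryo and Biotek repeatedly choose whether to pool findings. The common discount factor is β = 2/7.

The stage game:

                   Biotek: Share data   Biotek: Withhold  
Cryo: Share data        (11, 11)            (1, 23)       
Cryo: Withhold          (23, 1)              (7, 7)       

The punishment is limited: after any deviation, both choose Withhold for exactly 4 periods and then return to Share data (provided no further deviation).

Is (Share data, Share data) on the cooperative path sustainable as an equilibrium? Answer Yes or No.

No

Comparing payoff streams over the 5 periods until play realigns: cooperate → 11(1+β+…+β^4); deviate → 23 + 7(β+…+β^4).
Cooperation is sustained iff (11−7)(β+…+β^4) ≥ 23−11.
β+…+β^4 = 2/7·(1−(2/7)^4)/(1−2/7) = 0.3973, and (23−11)/(11−7) = 3.0000.
0.3973 < 3.0000, so cooperation is not sustainable.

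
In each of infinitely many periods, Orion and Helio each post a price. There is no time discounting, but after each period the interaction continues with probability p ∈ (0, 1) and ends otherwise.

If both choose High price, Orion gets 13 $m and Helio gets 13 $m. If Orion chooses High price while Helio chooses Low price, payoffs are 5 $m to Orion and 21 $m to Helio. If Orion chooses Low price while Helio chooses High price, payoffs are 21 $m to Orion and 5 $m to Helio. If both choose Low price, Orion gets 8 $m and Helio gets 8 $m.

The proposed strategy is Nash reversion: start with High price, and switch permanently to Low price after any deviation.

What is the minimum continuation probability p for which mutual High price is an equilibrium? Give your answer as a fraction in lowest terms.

With no time discounting, the continuation probability p plays the role of the discount factor.
Grim-trigger IC: 13/(1−p) ≥ 21 + 8p/(1−p) ⇒ p ≥ (21−13)/(21−8) = 8/13.

8/13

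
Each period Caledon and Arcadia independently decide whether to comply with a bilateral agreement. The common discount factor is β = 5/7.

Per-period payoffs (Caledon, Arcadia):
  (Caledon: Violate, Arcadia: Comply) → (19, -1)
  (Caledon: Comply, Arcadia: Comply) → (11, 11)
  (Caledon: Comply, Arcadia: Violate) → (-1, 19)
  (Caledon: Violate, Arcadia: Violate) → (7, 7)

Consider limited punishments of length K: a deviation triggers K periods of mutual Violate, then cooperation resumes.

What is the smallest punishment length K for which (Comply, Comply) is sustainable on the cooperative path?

Need Σ_{k=1}^{K} β^k ≥ (19−11)/(11−7) = 2.0000 at β = 5/7.
At K = 4 the sum is 1.8492 < 2.0000; at K = 5 it is 2.0352 ≥ 2.0000.
So the minimum punishment length is K = 5.

5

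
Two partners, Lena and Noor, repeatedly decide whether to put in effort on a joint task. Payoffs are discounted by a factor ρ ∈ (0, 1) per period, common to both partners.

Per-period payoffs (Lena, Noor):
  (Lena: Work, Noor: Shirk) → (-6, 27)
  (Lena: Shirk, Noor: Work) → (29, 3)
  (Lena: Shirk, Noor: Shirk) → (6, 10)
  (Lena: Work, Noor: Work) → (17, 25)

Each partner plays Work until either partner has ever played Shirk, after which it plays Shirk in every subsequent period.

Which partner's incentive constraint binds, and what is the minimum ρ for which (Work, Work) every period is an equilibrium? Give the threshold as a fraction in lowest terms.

Lena: cooperation gives 17 each period; deviation gives 29 once then 6 forever.
  17/(1−ρ) ≥ 29 + 6ρ/(1−ρ) ⇒ ρ ≥ 12/23.
Noor: cooperation gives 25 each period; deviation gives 27 once then 10 forever.
  ρ ≥ 2/17.
Both must hold, so the binding constraint is Lena's: ρ ≥ 12/23.

Lena; ρ ≥ 12/23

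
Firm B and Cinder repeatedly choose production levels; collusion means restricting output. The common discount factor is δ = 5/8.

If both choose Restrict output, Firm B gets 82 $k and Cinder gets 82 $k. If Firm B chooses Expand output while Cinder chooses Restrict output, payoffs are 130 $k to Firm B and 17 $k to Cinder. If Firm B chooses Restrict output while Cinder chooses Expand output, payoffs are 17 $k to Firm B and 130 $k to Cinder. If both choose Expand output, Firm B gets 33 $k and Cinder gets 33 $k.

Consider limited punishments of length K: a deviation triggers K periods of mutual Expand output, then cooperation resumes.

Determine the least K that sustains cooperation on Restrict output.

Need Σ_{k=1}^{K} δ^k ≥ (130−82)/(82−33) = 0.9796 at δ = 5/8.
At K = 1 the sum is 0.6250 < 0.9796; at K = 2 it is 1.0156 ≥ 0.9796.
So the minimum punishment length is K = 2.

2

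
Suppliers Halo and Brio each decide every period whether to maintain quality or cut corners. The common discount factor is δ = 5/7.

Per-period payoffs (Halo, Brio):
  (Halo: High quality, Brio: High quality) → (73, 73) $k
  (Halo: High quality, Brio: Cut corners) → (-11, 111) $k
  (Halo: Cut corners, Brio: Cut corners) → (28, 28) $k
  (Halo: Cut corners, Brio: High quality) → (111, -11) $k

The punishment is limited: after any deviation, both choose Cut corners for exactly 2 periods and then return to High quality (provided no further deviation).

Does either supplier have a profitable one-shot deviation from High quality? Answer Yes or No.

Comparing payoff streams over the 3 periods until play realigns: cooperate → 73(1+δ+…+δ^2); deviate → 111 + 28(δ+…+δ^2).
Cooperation is sustained iff (73−28)(δ+…+δ^2) ≥ 111−73.
δ+…+δ^2 = 5/7·(1−(5/7)^2)/(1−5/7) = 1.2245, and (111−73)/(73−28) = 0.8444.
1.2245 ≥ 0.8444, so cooperation is sustainable.

No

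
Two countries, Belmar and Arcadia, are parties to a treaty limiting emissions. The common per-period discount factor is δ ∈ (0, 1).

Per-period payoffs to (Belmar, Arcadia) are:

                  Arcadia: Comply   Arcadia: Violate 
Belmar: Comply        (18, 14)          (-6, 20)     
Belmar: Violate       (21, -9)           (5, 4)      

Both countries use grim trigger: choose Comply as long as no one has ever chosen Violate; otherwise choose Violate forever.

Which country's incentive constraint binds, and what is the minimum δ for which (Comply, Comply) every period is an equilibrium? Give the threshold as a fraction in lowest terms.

Belmar's threshold: (21−18)/(21−5) = 3/16.
Arcadia's threshold: (20−14)/(20−4) = 3/8.
3/16 < 3/8, so Arcadia binds and δ* = 3/8.

Arcadia; δ ≥ 3/8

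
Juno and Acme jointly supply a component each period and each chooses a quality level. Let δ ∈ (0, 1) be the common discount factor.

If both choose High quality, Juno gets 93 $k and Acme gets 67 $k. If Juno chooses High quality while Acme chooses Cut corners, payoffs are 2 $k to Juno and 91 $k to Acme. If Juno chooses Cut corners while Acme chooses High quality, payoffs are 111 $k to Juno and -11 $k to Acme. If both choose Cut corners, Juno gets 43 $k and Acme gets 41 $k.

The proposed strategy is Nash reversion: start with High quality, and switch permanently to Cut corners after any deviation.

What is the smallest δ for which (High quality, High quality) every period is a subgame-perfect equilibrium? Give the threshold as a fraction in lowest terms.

12/25

For Juno: deviation gain 111−93 = 18, per-period punishment loss 93−43 = 50. IC gives δ ≥ 18/68 = 9/34.
For Acme: gain 24, loss 26 per period, so δ ≥ 24/50 = 12/25.
The tighter constraint is Acme's, so cooperation needs δ ≥ 12/25.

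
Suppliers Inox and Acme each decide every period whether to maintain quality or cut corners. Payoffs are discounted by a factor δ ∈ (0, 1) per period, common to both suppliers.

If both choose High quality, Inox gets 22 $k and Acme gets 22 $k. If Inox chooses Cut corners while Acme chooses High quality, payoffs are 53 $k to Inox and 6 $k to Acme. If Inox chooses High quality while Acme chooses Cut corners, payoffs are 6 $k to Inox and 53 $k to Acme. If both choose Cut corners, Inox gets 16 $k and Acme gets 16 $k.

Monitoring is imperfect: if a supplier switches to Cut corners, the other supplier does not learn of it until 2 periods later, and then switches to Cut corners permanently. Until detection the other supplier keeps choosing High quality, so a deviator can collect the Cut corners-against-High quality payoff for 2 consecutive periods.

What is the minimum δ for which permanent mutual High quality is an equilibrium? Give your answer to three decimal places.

Deviating for the 2 undetected periods gains 53−22 = 31 per period over cooperation, then loses 22−16 = 6 per period forever once punishment starts.
Gain: 31(1 + δ + … + δ^1); loss: 6·δ^2/(1−δ).
No profitable deviation ⇔ 31(1−δ^2) ≤ 6·δ^2, i.e. δ^2 ≥ 31/(31+6) = 31/37.
Hence δ ≥ (31/37)^(1/2) ≈ 0.915.

0.915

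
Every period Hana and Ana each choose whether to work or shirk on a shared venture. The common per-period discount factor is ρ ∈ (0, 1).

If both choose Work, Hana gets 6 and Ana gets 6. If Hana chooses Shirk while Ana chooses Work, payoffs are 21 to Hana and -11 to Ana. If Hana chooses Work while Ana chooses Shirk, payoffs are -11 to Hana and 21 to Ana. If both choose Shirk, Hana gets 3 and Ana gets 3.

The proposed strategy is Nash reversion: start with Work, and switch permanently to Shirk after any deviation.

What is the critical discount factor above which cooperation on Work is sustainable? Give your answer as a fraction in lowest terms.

Under grim trigger the critical discount factor is (T−C)/(T−P) with T = 21, C = 6, P = 3.
ρ* = (21−6)/(21−3) = 15/18 = 5/6.

5/6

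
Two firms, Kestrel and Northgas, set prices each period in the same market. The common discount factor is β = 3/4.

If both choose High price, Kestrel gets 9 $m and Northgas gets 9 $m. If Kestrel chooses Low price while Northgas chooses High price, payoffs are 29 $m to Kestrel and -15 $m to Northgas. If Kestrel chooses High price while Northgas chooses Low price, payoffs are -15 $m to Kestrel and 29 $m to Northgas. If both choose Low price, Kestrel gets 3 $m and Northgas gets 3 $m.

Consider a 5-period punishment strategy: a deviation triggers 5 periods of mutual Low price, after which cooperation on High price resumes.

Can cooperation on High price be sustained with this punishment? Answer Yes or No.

No

IC: β+…+β^5 ≥ (29−9)/(9−3) = 10/3.
At β = 3/4: partial sum = 2.2881 < 3.3333. Cooperation not sustainable.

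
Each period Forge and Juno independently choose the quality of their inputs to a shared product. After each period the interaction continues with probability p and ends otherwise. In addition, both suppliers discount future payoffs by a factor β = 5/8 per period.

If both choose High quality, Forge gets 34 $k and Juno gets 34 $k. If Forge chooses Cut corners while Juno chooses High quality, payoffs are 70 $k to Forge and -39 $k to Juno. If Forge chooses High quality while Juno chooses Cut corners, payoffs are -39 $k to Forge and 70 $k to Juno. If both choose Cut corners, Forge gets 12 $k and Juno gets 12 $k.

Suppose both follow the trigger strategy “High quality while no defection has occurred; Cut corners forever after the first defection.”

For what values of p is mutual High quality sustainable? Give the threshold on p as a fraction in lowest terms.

144/145

Expected continuation weight on next period's payoff is β·p = 5/8·p, which plays the role of the discount factor.
Cooperation requires 5/8·p ≥ (70−34)/(70−12) = 18/29, hence p ≥ 144/145.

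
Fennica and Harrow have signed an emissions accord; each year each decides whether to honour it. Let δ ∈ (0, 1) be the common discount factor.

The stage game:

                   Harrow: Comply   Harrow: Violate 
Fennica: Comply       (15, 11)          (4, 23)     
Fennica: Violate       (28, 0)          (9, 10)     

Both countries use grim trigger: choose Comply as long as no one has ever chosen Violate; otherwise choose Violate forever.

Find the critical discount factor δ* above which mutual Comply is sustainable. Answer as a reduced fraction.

Fennica's threshold: (28−15)/(28−9) = 13/19.
Harrow's threshold: (23−11)/(23−10) = 12/13.
13/19 < 12/13, so Harrow binds and δ* = 12/13.

12/13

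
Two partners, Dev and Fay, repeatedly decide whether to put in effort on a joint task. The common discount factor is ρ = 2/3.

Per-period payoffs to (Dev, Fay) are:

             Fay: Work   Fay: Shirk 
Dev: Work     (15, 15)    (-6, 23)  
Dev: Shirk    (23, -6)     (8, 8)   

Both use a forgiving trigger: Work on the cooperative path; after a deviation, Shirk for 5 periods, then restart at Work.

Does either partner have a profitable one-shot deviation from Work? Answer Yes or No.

No

Comparing payoff streams over the 6 periods until play realigns: cooperate → 15(1+ρ+…+ρ^5); deviate → 23 + 8(ρ+…+ρ^5).
Cooperation is sustained iff (15−8)(ρ+…+ρ^5) ≥ 23−15.
ρ+…+ρ^5 = 2/3·(1−(2/3)^5)/(1−2/3) = 1.7366, and (23−15)/(15−8) = 1.1429.
1.7366 ≥ 1.1429, so cooperation is sustainable.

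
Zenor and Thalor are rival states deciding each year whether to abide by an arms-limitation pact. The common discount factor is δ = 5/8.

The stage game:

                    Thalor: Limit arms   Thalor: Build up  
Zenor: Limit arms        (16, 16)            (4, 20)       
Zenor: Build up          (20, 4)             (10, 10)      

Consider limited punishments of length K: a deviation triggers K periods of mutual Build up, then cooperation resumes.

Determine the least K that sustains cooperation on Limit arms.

2

No profitable deviation requires (16−10)(δ+…+δ^K) ≥ 20−16, i.e. δ+…+δ^K ≥ 2/3 ≈ 0.6667.
With δ = 5/8, the partial sums are K=1: 0.6250, K=2: 1.0156.
K = 2 is the first length at which the sum reaches 0.6667.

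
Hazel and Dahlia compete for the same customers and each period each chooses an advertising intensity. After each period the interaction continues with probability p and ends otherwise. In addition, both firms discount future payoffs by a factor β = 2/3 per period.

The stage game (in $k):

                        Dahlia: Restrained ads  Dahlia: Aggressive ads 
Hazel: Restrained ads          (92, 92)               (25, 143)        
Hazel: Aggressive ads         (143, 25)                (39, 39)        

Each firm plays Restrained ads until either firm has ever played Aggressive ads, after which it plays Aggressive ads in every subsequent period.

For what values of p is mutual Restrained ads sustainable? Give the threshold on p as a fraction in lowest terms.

With continuation probability p and discount β, the effective per-period discount factor is βp.
Grim-trigger IC: βp ≥ (143−92)/(143−39) = 51/104.
So p ≥ (51/104)/(2/3) = 153/208.

153/208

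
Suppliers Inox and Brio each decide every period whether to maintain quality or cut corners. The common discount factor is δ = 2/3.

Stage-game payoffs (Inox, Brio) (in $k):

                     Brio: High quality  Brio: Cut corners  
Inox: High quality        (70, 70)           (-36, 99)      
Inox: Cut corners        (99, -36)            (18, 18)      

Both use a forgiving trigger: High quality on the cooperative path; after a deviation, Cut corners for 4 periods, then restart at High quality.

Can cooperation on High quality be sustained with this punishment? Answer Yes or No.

Yes

IC: δ+…+δ^4 ≥ (99−70)/(70−18) = 29/52.
At δ = 2/3: partial sum = 1.6049 ≥ 0.5577. Cooperation sustainable.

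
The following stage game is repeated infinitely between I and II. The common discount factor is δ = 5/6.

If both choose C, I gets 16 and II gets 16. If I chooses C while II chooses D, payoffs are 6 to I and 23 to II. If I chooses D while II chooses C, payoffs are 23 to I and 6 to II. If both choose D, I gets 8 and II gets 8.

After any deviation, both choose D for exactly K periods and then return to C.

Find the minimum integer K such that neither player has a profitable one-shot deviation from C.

Need Σ_{k=1}^{K} δ^k ≥ (23−16)/(16−8) = 0.8750 at δ = 5/6.
At K = 1 the sum is 0.8333 < 0.8750; at K = 2 it is 1.5278 ≥ 0.8750.
So the minimum punishment length is K = 2.

2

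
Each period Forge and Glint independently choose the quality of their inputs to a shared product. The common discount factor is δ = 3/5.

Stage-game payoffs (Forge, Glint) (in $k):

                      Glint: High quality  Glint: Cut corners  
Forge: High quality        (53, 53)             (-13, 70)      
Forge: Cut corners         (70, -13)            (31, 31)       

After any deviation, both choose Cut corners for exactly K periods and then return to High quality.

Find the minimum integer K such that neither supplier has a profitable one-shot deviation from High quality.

2

No profitable deviation requires (53−31)(δ+…+δ^K) ≥ 70−53, i.e. δ+…+δ^K ≥ 17/22 ≈ 0.7727.
With δ = 3/5, the partial sums are K=1: 0.6000, K=2: 0.9600.
K = 2 is the first length at which the sum reaches 0.7727.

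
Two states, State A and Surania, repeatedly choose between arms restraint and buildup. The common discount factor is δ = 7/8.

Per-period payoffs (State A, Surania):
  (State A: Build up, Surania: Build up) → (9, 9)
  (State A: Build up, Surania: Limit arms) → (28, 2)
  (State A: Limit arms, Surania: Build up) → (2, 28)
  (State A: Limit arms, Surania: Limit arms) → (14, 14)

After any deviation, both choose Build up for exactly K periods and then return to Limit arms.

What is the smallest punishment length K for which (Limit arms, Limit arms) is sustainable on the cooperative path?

Need Σ_{k=1}^{K} δ^k ≥ (28−14)/(14−9) = 2.8000 at δ = 7/8.
At K = 3 the sum is 2.3105 < 2.8000; at K = 4 it is 2.8967 ≥ 2.8000.
So the minimum punishment length is K = 4.

4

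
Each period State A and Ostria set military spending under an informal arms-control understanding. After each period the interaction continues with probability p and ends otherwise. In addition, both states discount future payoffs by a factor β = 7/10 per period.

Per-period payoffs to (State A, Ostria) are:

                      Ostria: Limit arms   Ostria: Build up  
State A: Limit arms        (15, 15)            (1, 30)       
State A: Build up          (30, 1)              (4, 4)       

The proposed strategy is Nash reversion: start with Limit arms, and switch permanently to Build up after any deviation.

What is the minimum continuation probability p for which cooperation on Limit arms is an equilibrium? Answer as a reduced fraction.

75/91

With continuation probability p and discount β, the effective per-period discount factor is βp.
Grim-trigger IC: βp ≥ (30−15)/(30−4) = 15/26.
So p ≥ (15/26)/(7/10) = 75/91.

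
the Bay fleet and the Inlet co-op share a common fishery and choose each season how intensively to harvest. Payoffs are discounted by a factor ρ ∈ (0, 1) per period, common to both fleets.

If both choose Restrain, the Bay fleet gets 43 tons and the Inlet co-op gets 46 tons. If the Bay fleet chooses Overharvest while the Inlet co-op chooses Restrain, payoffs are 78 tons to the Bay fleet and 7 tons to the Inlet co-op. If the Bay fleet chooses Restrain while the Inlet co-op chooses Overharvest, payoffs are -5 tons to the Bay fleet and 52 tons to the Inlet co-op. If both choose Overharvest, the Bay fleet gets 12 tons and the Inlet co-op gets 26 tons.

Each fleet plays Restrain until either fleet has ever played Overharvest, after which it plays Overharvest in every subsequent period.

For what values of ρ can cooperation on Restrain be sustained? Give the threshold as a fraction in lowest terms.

the Bay fleet: cooperation gives 43 each period; deviation gives 78 once then 12 forever.
  43/(1−ρ) ≥ 78 + 12ρ/(1−ρ) ⇒ ρ ≥ 35/66.
the Inlet co-op: cooperation gives 46 each period; deviation gives 52 once then 26 forever.
  ρ ≥ 6/26 = 3/13.
Both must hold, so the binding constraint is the Bay fleet's: ρ ≥ 35/66.

35/66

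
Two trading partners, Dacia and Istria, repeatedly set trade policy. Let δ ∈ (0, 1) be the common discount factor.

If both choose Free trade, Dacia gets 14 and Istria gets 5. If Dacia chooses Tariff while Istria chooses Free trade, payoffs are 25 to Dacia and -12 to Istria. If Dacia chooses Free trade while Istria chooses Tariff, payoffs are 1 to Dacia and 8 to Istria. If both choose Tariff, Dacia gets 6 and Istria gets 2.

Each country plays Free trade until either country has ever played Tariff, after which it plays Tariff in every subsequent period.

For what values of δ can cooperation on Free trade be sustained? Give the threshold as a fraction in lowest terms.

Dacia: cooperation gives 14 each period; deviation gives 25 once then 6 forever.
  14/(1−δ) ≥ 25 + 6δ/(1−δ) ⇒ δ ≥ 11/19.
Istria: cooperation gives 5 each period; deviation gives 8 once then 2 forever.
  δ ≥ 3/6 = 1/2.
Both must hold, so the binding constraint is Dacia's: δ ≥ 11/19.

11/19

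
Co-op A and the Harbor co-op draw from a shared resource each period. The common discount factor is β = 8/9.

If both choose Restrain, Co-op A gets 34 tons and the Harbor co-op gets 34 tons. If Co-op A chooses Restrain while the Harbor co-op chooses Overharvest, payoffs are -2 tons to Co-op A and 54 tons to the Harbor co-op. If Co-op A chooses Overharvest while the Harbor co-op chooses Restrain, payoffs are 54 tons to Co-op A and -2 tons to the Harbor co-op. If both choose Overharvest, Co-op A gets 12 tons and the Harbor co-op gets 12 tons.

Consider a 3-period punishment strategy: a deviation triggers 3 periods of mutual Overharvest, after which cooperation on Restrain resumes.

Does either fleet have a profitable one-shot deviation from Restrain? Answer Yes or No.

No

Comparing payoff streams over the 4 periods until play realigns: cooperate → 34(1+β+…+β^3); deviate → 54 + 12(β+…+β^3).
Cooperation is sustained iff (34−12)(β+…+β^3) ≥ 54−34.
β+…+β^3 = 8/9·(1−(8/9)^3)/(1−8/9) = 2.3813, and (54−34)/(34−12) = 0.9091.
2.3813 ≥ 0.9091, so cooperation is sustainable.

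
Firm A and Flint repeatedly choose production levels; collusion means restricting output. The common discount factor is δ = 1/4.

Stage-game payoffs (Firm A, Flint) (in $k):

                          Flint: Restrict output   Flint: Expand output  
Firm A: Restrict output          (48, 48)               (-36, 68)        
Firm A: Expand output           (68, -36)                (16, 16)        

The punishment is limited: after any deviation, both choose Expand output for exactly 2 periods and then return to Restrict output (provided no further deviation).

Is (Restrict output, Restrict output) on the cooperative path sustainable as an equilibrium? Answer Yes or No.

No

A one-shot deviation gives 68 now, then 16 for 2 periods, then back to 48.
Gain from deviating: (68−48) today; loss: (48−16) in each of the next 2 periods.
No-deviation condition: (48−16)(δ+…+δ^2) ≥ 68−48, i.e. δ+…+δ^2 ≥ 5/8.
At δ = 1/4: δ+…+δ^2 = 0.3125 < 0.6250.
So cooperation is not sustainable.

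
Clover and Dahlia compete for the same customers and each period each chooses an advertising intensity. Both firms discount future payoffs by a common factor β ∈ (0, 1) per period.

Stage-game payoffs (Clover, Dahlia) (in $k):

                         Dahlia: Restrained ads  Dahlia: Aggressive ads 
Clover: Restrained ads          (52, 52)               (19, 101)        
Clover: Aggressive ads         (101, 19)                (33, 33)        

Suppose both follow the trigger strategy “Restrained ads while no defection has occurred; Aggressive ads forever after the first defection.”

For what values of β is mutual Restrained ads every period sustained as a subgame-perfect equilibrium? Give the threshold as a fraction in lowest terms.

One-period gain from deviating is 101 − 52 = 49. The loss is 52 − 33 = 19 in every subsequent period, with present value 19·β/(1−β).
Deviation is unprofitable when 19·β/(1−β) ≥ 49, i.e. β/(1−β) ≥ 49/19.
Equivalently β ≥ 49/(49+19) = 49/68.

49/68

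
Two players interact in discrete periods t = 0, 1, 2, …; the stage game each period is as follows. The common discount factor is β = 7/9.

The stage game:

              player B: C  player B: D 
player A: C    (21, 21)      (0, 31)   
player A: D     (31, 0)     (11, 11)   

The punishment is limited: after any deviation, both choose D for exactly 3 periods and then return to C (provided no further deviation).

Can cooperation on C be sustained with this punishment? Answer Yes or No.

A one-shot deviation gives 31 now, then 11 for 3 periods, then back to 21.
Gain from deviating: (31−21) today; loss: (21−11) in each of the next 3 periods.
No-deviation condition: (21−11)(β+…+β^3) ≥ 31−21, i.e. β+…+β^3 ≥ 1.
At β = 7/9: β+…+β^3 = 1.8532 ≥ 1.0000.
So cooperation is sustainable.

Yes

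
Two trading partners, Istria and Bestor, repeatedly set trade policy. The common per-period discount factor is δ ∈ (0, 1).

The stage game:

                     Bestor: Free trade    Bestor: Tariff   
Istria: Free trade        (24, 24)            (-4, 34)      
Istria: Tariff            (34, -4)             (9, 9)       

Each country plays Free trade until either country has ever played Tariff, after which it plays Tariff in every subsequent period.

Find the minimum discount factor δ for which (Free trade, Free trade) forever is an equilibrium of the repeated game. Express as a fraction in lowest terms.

2/5

24/(1−δ) ≥ 34 + 9δ/(1−δ)
24 ≥ 34 − 25δ
δ ≥ 10/25 = 2/5.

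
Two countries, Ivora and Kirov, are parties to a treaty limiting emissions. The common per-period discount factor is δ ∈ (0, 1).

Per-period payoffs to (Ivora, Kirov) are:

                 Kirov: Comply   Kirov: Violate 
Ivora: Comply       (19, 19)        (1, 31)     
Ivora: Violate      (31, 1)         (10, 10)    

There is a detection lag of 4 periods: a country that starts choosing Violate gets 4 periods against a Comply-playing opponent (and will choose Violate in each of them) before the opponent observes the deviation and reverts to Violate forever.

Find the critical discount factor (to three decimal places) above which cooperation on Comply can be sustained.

0.869

A deviator earns 31 for 4 periods, then 10 forever; cooperating earns 19 forever. Multiplying the IC by (1−δ):
19 ≥ 31(1−δ^4) + 10δ^4, so 21·δ^4 ≥ 12 and δ^4 ≥ 4/7.
δ ≥ (4/7)^(1/4) ≈ 0.869.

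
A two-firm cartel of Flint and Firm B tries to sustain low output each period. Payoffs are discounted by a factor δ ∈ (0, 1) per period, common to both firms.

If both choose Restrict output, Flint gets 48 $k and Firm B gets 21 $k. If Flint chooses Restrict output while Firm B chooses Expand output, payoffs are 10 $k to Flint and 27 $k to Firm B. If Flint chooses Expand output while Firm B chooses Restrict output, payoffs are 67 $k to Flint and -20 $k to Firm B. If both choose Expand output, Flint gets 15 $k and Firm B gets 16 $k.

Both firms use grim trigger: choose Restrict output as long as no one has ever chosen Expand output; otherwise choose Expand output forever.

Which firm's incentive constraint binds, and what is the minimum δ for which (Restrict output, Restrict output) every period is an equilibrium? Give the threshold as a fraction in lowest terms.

For Flint: deviation gain 67−48 = 19, per-period punishment loss 48−15 = 33. IC gives δ ≥ 19/52.
For Firm B: gain 6, loss 5 per period, so δ ≥ 6/11.
The tighter constraint is Firm B's, so cooperation needs δ ≥ 6/11.

Firm B; δ ≥ 6/11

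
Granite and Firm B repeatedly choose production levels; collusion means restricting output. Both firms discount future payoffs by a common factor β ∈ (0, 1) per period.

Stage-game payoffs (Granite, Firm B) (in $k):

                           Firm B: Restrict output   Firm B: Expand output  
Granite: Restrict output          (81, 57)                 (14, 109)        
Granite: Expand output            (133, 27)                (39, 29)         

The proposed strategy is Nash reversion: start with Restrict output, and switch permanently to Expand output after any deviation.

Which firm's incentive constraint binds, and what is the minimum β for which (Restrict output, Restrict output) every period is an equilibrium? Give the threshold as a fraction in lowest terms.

Granite: cooperation gives 81 each period; deviation gives 133 once then 39 forever.
  81/(1−β) ≥ 133 + 39β/(1−β) ⇒ β ≥ 52/94 = 26/47.
Firm B: cooperation gives 57 each period; deviation gives 109 once then 29 forever.
  β ≥ 52/80 = 13/20.
Both must hold, so the binding constraint is Firm B's: β ≥ 13/20.

Firm B; β ≥ 13/20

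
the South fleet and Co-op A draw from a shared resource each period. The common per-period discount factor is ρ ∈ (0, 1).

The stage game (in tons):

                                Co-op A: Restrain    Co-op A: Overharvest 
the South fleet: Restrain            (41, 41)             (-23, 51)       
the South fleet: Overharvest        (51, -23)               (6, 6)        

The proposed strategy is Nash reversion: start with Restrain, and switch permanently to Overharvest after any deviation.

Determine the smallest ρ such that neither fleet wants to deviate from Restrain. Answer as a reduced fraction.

2/9

41/(1−ρ) ≥ 51 + 6ρ/(1−ρ)
41 ≥ 51 − 45ρ
ρ ≥ 10/45 = 2/9.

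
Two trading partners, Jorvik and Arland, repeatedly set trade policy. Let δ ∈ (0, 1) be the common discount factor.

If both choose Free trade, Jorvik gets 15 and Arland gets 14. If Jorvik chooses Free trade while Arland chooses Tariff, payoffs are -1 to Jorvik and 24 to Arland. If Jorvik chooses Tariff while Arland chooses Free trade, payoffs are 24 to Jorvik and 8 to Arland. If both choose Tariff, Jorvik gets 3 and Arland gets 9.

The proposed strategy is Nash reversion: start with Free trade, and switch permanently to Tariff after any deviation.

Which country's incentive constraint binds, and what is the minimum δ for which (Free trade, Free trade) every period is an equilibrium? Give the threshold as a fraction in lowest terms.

Arland; δ ≥ 2/3

Jorvik: cooperation gives 15 each period; deviation gives 24 once then 3 forever.
  15/(1−δ) ≥ 24 + 3δ/(1−δ) ⇒ δ ≥ 9/21 = 3/7.
Arland: cooperation gives 14 each period; deviation gives 24 once then 9 forever.
  δ ≥ 10/15 = 2/3.
Both must hold, so the binding constraint is Arland's: δ ≥ 2/3.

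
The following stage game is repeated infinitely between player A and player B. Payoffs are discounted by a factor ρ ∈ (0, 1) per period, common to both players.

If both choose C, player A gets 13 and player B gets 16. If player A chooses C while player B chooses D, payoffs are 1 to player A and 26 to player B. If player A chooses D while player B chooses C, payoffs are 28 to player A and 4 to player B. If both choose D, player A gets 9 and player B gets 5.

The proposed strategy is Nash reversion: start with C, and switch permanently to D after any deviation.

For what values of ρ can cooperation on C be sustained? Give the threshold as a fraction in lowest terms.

player A's threshold: (28−13)/(28−9) = 15/19.
player B's threshold: (26−16)/(26−5) = 10/21.
15/19 > 10/21, so player A binds and ρ* = 15/19.

15/19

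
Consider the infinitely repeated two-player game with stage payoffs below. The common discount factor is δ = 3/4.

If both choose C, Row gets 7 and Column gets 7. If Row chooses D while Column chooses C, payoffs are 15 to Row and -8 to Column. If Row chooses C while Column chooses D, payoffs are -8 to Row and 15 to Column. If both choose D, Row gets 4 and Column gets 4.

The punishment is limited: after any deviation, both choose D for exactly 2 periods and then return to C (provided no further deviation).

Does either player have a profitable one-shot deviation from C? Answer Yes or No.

Comparing payoff streams over the 3 periods until play realigns: cooperate → 7(1+δ+…+δ^2); deviate → 15 + 4(δ+…+δ^2).
Cooperation is sustained iff (7−4)(δ+…+δ^2) ≥ 15−7.
δ+…+δ^2 = 3/4·(1−(3/4)^2)/(1−3/4) = 1.3125, and (15−7)/(7−4) = 2.6667.
1.3125 < 2.6667, so cooperation is not sustainable.

Yes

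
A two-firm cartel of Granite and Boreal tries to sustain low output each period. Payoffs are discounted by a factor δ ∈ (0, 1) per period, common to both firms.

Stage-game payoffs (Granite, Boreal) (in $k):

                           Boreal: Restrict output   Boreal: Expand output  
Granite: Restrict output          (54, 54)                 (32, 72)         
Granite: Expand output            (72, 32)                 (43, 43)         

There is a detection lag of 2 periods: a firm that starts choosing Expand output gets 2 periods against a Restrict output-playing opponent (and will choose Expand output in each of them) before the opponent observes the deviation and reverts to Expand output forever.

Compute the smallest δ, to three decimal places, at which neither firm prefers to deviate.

The best deviation is to choose Expand output for all 2 undetected periods, earning 72 each, then 43 forever once detected.
Deviation value: 72(1−δ^2)/(1−δ) + 43δ^2/(1−δ); cooperation value: 54/(1−δ).
IC: 54 ≥ 72(1−δ^2) + 43δ^2 = 72 − 29δ^2.
So δ^2 ≥ 18/29, giving δ ≥ (18/29)^(1/2) ≈ 0.788.

0.788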